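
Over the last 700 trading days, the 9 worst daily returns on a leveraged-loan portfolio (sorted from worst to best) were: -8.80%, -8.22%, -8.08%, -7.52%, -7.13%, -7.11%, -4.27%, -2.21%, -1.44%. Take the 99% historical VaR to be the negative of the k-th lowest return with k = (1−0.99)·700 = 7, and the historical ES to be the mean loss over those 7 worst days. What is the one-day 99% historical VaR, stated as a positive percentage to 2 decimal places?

k = 7; the 7th lowest return is -4.27%, so VaR = 4.27%.

4.27%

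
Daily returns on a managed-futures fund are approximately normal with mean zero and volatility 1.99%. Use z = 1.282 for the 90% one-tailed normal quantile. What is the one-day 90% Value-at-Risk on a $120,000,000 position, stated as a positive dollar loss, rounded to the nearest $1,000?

$3,061,000

VaR = z·σ = 1.282 × 1.99% = 2.551%.
On $120,000,000: 0.02551 × $120,000,000 = $3,061,200.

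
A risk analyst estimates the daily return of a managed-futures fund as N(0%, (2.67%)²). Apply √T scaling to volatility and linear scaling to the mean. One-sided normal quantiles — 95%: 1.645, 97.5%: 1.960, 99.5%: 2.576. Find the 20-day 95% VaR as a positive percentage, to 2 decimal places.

19.64%

σ_{20d} = 2.67% × √20 = 11.941%.
VaR = 1.645 × 11.941% = 19.643%.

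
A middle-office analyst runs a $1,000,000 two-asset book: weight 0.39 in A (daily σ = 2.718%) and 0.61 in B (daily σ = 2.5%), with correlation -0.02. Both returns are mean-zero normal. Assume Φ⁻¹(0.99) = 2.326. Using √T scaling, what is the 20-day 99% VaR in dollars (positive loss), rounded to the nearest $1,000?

σ_p = √(0.39²·2.718² + 0.61²·2.5² + 2·-0.02·0.39·0.61·2.718·2.5) = 1.840%.
σ_{20d} = 1.840% × √20 = 8.229%.
VaR = 2.326 × 8.229% = 19.141%; on $1,000,000 that is $191,410.

$191,000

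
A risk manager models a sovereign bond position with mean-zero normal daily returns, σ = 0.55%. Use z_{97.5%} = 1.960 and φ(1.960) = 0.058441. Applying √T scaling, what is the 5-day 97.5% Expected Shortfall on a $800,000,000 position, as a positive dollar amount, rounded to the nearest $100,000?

$23,000,000

σ_{5d} = 0.55% × √5 = 1.230%.
ES multiplier = φ(z)/(1−α) = 0.058441/0.025 = 2.338.
ES = 1.230% × 2.338 = 2.876%; on $800,000,000: $23,008,000.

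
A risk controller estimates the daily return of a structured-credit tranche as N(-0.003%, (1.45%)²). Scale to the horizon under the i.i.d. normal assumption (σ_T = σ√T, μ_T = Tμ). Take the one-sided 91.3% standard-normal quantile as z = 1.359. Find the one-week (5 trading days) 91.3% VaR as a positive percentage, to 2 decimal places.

σ_{5d} = 1.45% × √5 = 3.242%; μ_{5d} = 5 × -0.003% = -0.015%.
VaR = −(-0.015%) + 1.359 × 3.242% = 4.421%.

4.42%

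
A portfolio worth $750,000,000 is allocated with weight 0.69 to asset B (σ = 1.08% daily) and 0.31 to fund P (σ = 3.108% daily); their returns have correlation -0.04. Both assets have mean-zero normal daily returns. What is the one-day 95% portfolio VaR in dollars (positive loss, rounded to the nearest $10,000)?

σ_p² = 0.69²·1.08² + 0.31²·3.108² + 2·-0.04·0.69·0.31·1.08·3.108 = 1.4262 (%²).
σ_p = √1.4262 = 1.194%.
At 95%, z = 1.645.
VaR = 1.645 × 1.194% = 1.964%; on $750,000,000 that is $14,730,000.

$14,730,000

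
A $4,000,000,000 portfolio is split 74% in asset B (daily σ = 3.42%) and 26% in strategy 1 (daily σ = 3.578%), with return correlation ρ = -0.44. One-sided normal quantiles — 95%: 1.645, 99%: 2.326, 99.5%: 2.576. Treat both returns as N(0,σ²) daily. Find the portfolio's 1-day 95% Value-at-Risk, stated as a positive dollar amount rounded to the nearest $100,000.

σ_p² = 0.74²·3.42² + 0.26²·3.578² + 2·-0.44·0.74·0.26·3.42·3.578 = 5.1985 (%²).
σ_p = √5.1985 = 2.280%.
VaR = 1.645 × 2.280% = 3.751%; on $4,000,000,000 that is $150,040,000.

$150,000,000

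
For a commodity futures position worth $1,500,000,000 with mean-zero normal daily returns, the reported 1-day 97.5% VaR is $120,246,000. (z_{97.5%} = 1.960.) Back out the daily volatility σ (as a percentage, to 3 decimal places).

4.090%

VaR as a fraction: $120,246,000 / $1,500,000,000 = 8.016%.
σ = VaR / z = 8.016% / 1.960 = 4.090%.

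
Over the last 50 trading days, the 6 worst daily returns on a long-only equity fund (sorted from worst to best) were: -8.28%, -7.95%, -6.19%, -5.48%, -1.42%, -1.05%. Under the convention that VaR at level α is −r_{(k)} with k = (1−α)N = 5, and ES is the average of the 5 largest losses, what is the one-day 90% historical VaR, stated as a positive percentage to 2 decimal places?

1.42%

k = 5; the 5th lowest return is -1.42%, so VaR = 1.42%.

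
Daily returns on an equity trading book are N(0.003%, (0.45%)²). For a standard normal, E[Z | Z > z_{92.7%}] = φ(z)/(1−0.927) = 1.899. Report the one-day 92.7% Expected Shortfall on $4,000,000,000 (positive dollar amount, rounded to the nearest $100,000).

$34,100,000

ES = −(0.003%) + 0.45% × 1.899 = 0.852%.
On $4,000,000,000: 0.00852 × $4,000,000,000 = $34,080,000.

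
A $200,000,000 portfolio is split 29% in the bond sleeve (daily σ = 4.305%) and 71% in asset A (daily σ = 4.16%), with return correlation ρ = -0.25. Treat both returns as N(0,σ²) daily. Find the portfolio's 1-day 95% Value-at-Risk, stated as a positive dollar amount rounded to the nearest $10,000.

$9,560,000

σ_p² = 0.29²·4.305² + 0.71²·4.16² + 2·-0.25·0.29·0.71·4.305·4.16 = 8.4387 (%²).
σ_p = √8.4387 = 2.905%.
At 95%, z = 1.645.
VaR = 1.645 × 2.905% = 4.779%; on $200,000,000 that is $9,558,000.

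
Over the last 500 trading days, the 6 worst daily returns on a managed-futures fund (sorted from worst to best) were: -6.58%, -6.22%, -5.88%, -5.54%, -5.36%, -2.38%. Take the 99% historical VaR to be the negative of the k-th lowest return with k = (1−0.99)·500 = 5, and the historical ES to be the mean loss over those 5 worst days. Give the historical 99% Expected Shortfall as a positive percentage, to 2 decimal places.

5.92%

The 5 worst returns sum to -29.58%.
ES = −(-29.58%) / 5 = 5.916% ≈ 5.92%.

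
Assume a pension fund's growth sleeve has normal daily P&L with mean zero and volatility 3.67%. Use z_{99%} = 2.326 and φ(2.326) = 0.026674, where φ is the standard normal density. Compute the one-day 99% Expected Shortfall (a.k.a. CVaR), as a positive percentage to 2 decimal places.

Tail multiplier: φ(z)/(1−α) = 0.026674 / 0.01 = 2.667.
ES = 3.67% × 2.667 = 9.788%.

9.79%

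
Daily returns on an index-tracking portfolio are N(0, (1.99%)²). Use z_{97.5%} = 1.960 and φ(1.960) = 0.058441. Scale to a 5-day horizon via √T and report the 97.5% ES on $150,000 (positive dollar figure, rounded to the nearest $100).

σ_{5d} = 1.99% × √5 = 4.450%.
ES multiplier = φ(z)/(1−α) = 0.058441/0.025 = 2.338.
ES = 4.450% × 2.338 = 10.404%; on $150,000: $15,606.

$15,600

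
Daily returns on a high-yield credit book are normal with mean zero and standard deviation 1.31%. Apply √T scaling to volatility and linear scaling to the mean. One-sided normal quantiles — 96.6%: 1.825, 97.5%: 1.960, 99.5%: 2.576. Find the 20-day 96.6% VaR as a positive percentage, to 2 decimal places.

10.69%

σ_{20d} = 1.31% × √20 = 5.858%.
VaR = 1.825 × 5.858% = 10.691%.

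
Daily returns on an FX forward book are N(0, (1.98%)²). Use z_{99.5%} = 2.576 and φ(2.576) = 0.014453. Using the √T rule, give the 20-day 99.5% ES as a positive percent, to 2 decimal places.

25.60%

σ_{20d} = 1.98% × √20 = 8.855%.
ES multiplier = φ(z)/(1−α) = 0.014453/0.005 = 2.891.
ES = 8.855% × 2.891 = 25.600%.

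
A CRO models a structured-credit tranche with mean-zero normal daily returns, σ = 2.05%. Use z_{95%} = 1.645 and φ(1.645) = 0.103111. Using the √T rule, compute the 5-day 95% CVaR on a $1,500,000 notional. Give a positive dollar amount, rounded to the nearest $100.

$141,800

σ_{5d} = 2.05% × √5 = 4.584%.
ES multiplier = φ(z)/(1−α) = 0.103111/0.05 = 2.062.
ES = 4.584% × 2.062 = 9.452%; on $1,500,000: $141,780.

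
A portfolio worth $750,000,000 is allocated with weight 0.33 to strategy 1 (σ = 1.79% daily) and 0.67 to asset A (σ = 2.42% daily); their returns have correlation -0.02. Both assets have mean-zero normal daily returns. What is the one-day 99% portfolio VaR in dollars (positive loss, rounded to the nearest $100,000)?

σ_p² = 0.33²·1.79² + 0.67²·2.42² + 2·-0.02·0.33·0.67·1.79·2.42 = 2.9396 (%²).
σ_p = √2.9396 = 1.715%.
At 99%, z = 2.326.
VaR = 2.326 × 1.715% = 3.989%; on $750,000,000 that is $29,917,500.

$29,900,000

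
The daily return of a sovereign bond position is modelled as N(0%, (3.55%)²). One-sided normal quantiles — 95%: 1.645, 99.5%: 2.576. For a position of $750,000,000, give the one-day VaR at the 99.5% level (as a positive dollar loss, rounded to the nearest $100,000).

$68,600,000

VaR = z·σ = 2.576 × 3.55% = 9.145%.
On $750,000,000: 0.09145 × $750,000,000 = $68,587,500.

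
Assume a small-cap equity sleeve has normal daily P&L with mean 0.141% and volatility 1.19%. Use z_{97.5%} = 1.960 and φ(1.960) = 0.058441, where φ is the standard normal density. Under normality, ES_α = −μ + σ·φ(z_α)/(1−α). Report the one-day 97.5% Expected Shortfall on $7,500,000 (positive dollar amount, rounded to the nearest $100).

Tail multiplier: φ(z)/(1−α) = 0.058441 / 0.025 = 2.338.
ES = −(0.141%) + 1.19% × 2.338 = 2.641%.
On $7,500,000: 0.02641 × $7,500,000 = $198,075.

$198,100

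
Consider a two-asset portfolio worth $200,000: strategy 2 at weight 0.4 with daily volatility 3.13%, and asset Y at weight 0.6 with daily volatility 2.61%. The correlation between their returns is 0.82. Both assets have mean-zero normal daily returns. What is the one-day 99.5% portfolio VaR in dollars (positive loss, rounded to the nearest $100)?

σ_p² = 0.4²·3.13² + 0.6²·2.61² + 2·0.82·0.4·0.6·3.13·2.61 = 7.2353 (%²).
σ_p = √7.2353 = 2.690%.
At 99.5%, z = 2.576.
VaR = 2.576 × 2.690% = 6.929%; on $200,000 that is $13,858.

$13,900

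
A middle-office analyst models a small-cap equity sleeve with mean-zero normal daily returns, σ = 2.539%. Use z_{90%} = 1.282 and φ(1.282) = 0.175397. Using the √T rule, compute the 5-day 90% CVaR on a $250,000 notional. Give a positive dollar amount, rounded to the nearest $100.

$24,900

σ_{5d} = 2.539% × √5 = 5.677%.
ES multiplier = φ(z)/(1−α) = 0.175397/0.1 = 1.754.
ES = 5.677% × 1.754 = 9.957%; on $250,000: $24,892.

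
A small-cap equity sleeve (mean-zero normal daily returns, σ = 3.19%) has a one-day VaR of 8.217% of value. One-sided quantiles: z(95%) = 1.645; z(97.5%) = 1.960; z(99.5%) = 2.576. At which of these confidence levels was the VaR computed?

99.5%

Implied z = VaR/σ = 8.217 / 3.19 = 2.576.
This matches z(99.5%) = 2.576.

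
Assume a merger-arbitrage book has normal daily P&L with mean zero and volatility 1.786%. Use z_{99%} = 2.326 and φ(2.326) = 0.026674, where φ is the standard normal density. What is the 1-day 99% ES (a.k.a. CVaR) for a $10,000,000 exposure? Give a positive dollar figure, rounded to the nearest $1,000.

$476,000

Tail multiplier: φ(z)/(1−α) = 0.026674 / 0.01 = 2.667.
ES = 1.786% × 2.667 = 4.763%.
On $10,000,000: 0.04763 × $10,000,000 = $476,300.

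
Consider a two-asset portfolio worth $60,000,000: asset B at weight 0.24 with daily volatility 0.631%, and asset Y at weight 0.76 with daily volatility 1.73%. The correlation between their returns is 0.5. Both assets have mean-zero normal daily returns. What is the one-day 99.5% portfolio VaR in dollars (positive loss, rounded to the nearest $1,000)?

$2,159,000

σ_p² = 0.24²·0.631² + 0.76²·1.73² + 2·0.5·0.24·0.76·0.631·1.73 = 1.9507 (%²).
σ_p = √1.9507 = 1.397%.
At 99.5%, z = 2.576.
VaR = 2.576 × 1.397% = 3.599%; on $60,000,000 that is $2,159,400.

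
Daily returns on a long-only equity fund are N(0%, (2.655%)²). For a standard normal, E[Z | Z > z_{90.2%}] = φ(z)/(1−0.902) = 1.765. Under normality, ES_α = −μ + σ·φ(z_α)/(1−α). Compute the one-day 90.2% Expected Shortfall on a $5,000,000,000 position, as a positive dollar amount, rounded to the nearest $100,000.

$234,300,000

ES = 2.655% × 1.765 = 4.686%.
On $5,000,000,000: 0.04686 × $5,000,000,000 = $234,300,000.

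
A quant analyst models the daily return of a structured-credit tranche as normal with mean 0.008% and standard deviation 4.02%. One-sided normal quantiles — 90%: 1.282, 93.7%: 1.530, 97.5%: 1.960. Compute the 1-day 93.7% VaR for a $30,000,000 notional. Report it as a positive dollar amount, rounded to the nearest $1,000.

$1,843,000

VaR = −μ + z·σ = −(0.008%) + 1.530 × 4.02% = 6.143%.
On $30,000,000: 0.06143 × $30,000,000 = $1,842,900.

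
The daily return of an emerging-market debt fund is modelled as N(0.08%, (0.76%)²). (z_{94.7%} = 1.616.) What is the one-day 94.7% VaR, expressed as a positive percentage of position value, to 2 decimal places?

VaR = −μ + z·σ = −(0.08%) + 1.616 × 0.76% = 1.148%.

1.15%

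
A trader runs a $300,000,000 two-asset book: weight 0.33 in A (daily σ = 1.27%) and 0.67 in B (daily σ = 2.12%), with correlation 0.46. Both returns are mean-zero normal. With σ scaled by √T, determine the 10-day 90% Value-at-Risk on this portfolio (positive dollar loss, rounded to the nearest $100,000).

σ_p = √(0.33²·1.27² + 0.67²·2.12² + 2·0.46·0.33·0.67·1.27·2.12) = 1.656%.
σ_{10d} = 1.656% × √10 = 5.237%.
z(90%) = 1.282.
VaR = 1.282 × 5.237% = 6.714%; on $300,000,000 that is $20,142,000.

$20,100,000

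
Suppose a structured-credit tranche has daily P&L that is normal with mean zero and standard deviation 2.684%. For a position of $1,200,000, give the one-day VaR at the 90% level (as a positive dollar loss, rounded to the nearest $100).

$41,300

At 90% one-sided, z = 1.282.
VaR = z·σ = 1.282 × 2.684% = 3.441%.
On $1,200,000: 0.03441 × $1,200,000 = $41,292.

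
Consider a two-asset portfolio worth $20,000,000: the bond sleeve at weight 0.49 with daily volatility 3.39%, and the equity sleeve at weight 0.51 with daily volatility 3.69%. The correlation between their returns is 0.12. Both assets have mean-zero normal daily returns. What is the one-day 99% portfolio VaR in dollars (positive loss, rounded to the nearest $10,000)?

σ_p² = 0.49²·3.39² + 0.51²·3.69² + 2·0.12·0.49·0.51·3.39·3.69 = 7.0510 (%²).
σ_p = √7.0510 = 2.655%.
At 99%, z = 2.326.
VaR = 2.326 × 2.655% = 6.176%; on $20,000,000 that is $1,235,200.

$1,240,000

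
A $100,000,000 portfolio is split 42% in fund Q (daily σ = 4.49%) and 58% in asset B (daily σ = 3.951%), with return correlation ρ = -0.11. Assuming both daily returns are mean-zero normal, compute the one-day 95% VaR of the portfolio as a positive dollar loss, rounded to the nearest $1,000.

$4,611,000

σ_p² = 0.42²·4.49² + 0.58²·3.951² + 2·-0.11·0.42·0.58·4.49·3.951 = 7.8569 (%²).
σ_p = √7.8569 = 2.803%.
At 95%, z = 1.645.
VaR = 1.645 × 2.803% = 4.611%; on $100,000,000 that is $4,611,000.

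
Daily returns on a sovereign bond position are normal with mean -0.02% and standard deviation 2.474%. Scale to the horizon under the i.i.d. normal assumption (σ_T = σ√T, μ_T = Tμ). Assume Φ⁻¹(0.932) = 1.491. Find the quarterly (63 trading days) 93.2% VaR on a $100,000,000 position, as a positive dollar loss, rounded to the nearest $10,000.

$30,540,000

σ_{63d} = 2.474% × √63 = 19.637%; μ_{63d} = 63 × -0.02% = -1.260%.
VaR = −(-1.260%) + 1.491 × 19.637% = 30.539%.
On $100,000,000: 0.30539 × $100,000,000 = $30,539,000.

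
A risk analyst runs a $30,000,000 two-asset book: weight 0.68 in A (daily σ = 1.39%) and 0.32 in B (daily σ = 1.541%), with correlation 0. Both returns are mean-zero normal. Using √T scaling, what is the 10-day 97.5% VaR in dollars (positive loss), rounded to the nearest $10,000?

$1,980,000

σ_p = √(0.68²·1.39² + 0.32²·1.541² + 2·0·0.68·0.32·1.39·1.541) = 1.066%.
σ_{10d} = 1.066% × √10 = 3.371%.
z(97.5%) = 1.960.
VaR = 1.960 × 3.371% = 6.607%; on $30,000,000 that is $1,982,100.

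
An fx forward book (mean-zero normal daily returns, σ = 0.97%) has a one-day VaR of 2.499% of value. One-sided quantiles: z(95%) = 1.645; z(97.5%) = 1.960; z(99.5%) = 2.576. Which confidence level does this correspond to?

Implied z = VaR/σ = 2.499 / 0.97 = 2.576.
This matches z(99.5%) = 2.576.

99.5%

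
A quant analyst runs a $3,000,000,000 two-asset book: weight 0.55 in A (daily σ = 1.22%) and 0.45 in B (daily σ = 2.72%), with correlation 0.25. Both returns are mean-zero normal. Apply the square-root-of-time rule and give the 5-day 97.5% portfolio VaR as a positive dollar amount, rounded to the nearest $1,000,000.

$202,000,000

σ_p = √(0.55²·1.22² + 0.45²·2.72² + 2·0.25·0.55·0.45·1.22·2.72) = 1.536%.
σ_{5d} = 1.536% × √5 = 3.435%.
z(97.5%) = 1.960.
VaR = 1.960 × 3.435% = 6.733%; on $3,000,000,000 that is $201,990,000.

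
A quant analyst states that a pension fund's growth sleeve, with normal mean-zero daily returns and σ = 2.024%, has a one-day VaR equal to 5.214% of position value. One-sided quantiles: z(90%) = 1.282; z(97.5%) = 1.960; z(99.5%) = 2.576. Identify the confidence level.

99.5%

Implied z = VaR/σ = 5.214 / 2.024 = 2.576.
This matches z(99.5%) = 2.576.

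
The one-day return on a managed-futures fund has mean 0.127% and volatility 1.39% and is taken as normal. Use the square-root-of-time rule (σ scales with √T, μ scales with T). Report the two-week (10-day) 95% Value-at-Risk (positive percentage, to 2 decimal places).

5.96%

At 95%, z = 1.645.
σ_{10d} = 1.39% × √10 = 4.396%; μ_{10d} = 10 × 0.127% = 1.270%.
VaR = −(1.270%) + 1.645 × 4.396% = 5.961%.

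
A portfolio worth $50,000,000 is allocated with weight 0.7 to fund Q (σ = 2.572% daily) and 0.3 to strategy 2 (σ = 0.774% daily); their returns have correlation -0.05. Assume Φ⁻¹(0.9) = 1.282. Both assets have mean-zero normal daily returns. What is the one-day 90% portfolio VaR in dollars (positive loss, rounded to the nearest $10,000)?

$1,160,000

σ_p² = 0.7²·2.572² + 0.3²·0.774² + 2·-0.05·0.7·0.3·2.572·0.774 = 3.2536 (%²).
σ_p = √3.2536 = 1.804%.
VaR = 1.282 × 1.804% = 2.313%; on $50,000,000 that is $1,156,500.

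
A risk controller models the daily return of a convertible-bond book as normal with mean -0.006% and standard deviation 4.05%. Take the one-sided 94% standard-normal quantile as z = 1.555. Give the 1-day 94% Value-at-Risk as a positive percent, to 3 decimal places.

6.304%

VaR = −μ + z·σ = −(-0.006%) + 1.555 × 4.05% = 6.304%.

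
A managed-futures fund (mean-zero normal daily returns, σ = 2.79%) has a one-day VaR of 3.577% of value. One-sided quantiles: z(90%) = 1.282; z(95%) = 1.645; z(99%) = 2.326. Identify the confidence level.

Implied z = VaR/σ = 3.577 / 2.79 = 1.282.
This matches z(90%) = 1.282.

90%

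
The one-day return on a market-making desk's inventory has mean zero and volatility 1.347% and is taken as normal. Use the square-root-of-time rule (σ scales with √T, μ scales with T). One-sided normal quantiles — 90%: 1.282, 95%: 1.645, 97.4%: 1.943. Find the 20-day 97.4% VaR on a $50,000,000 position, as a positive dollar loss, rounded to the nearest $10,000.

σ_{20d} = 1.347% × √20 = 6.024%.
VaR = 1.943 × 6.024% = 11.705%.
On $50,000,000: 0.11705 × $50,000,000 = $5,852,500.

$5,850,000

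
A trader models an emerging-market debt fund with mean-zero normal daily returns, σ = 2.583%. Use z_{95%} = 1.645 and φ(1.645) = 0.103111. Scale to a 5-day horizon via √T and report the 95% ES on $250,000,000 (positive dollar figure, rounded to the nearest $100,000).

σ_{5d} = 2.583% × √5 = 5.776%.
ES multiplier = φ(z)/(1−α) = 0.103111/0.05 = 2.062.
ES = 5.776% × 2.062 = 11.910%; on $250,000,000: $29,775,000.

$29,800,000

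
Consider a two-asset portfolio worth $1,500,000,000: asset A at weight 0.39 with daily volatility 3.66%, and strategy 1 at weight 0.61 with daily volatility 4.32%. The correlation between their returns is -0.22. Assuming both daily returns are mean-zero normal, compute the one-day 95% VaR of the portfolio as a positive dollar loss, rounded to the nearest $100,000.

$66,800,000

σ_p² = 0.39²·3.66² + 0.61²·4.32² + 2·-0.22·0.39·0.61·3.66·4.32 = 7.3267 (%²).
σ_p = √7.3267 = 2.707%.
At 95%, z = 1.645.
VaR = 1.645 × 2.707% = 4.453%; on $1,500,000,000 that is $66,795,000.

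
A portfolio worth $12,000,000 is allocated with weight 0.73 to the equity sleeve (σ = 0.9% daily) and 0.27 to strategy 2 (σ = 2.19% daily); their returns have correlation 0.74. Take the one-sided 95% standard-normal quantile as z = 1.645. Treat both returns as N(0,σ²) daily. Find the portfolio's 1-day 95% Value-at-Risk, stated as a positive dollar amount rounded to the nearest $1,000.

$230,000

σ_p² = 0.73²·0.9² + 0.27²·2.19² + 2·0.74·0.73·0.27·0.9·2.19 = 1.3562 (%²).
σ_p = √1.3562 = 1.165%.
VaR = 1.645 × 1.165% = 1.916%; on $12,000,000 that is $229,920.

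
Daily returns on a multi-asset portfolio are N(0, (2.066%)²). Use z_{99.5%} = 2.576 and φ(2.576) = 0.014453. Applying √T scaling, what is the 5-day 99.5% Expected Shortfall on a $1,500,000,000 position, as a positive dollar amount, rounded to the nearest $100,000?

σ_{5d} = 2.066% × √5 = 4.620%.
ES multiplier = φ(z)/(1−α) = 0.014453/0.005 = 2.891.
ES = 4.620% × 2.891 = 13.356%; on $1,500,000,000: $200,340,000.

$200,300,000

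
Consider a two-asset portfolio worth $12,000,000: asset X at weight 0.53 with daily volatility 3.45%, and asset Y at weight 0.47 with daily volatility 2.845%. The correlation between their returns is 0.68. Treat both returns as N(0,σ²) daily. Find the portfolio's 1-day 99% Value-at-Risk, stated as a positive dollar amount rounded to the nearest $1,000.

σ_p² = 0.53²·3.45² + 0.47²·2.845² + 2·0.68·0.53·0.47·3.45·2.845 = 8.4566 (%²).
σ_p = √8.4566 = 2.908%.
At 99%, z = 2.326.
VaR = 2.326 × 2.908% = 6.764%; on $12,000,000 that is $811,680.

$812,000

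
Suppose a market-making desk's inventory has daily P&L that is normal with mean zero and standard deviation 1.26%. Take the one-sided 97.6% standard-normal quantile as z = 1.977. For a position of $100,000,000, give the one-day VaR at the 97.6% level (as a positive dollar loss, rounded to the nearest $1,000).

$2,491,000

VaR = z·σ = 1.977 × 1.26% = 2.491%.
On $100,000,000: 0.02491 × $100,000,000 = $2,491,000.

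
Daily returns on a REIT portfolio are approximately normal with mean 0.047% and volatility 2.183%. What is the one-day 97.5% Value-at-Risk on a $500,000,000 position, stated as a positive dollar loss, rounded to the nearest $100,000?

$21,200,000

At 97.5% one-sided, z = 1.960.
VaR = −μ + z·σ = −(0.047%) + 1.960 × 2.183% = 4.232%.
On $500,000,000: 0.04232 × $500,000,000 = $21,160,000.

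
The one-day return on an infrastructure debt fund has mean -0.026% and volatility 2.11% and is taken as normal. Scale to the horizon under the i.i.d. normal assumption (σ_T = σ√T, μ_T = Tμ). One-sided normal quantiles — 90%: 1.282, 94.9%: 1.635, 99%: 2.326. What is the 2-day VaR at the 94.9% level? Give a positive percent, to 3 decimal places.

σ_{2d} = 2.11% × √2 = 2.984%; μ_{2d} = 2 × -0.026% = -0.052%.
VaR = −(-0.052%) + 1.635 × 2.984% = 4.931%.

4.931%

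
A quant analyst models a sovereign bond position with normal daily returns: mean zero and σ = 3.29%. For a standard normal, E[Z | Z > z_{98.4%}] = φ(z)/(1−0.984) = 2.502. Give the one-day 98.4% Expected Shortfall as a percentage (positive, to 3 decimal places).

8.232%

ES = 3.29% × 2.502 = 8.232%.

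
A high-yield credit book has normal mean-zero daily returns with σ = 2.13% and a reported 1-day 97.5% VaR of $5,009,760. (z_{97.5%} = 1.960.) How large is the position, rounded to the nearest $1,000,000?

VaR as a fraction of value: z·σ = 1.960 × 2.13% = 4.1748%.
Position = $5,009,760 / 0.041748 = $120,000,000.

$120,000,000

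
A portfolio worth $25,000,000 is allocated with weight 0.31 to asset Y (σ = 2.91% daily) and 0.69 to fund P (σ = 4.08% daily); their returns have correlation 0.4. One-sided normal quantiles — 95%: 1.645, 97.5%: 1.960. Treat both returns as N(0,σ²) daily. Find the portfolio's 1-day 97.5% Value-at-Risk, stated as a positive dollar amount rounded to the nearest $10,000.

σ_p² = 0.31²·2.91² + 0.69²·4.08² + 2·0.4·0.31·0.69·2.91·4.08 = 10.7708 (%²).
σ_p = √10.7708 = 3.282%.
VaR = 1.960 × 3.282% = 6.433%; on $25,000,000 that is $1,608,250.

$1,610,000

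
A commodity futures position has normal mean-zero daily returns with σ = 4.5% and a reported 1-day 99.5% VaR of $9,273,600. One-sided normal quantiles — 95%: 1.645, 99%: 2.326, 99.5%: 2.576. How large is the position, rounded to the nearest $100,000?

$80,000,000

VaR as a fraction of value: z·σ = 2.576 × 4.5% = 11.592%.
Position = $9,273,600 / 0.11592 = $80,000,000.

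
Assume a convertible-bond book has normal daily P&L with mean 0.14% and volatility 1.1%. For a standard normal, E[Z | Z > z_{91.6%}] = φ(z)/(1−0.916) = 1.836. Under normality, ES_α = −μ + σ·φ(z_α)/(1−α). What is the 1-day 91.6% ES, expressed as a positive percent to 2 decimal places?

1.88%

ES = −(0.14%) + 1.1% × 1.836 = 1.880%.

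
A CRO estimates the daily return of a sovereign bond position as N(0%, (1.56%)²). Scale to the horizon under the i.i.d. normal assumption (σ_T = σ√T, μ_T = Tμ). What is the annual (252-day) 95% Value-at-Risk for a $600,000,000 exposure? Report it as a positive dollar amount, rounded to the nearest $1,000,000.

At 95%, z = 1.645.
σ_{252d} = 1.56% × √252 = 24.764%.
VaR = 1.645 × 24.764% = 40.737%.
On $600,000,000: 0.40737 × $600,000,000 = $244,422,000.

$244,000,000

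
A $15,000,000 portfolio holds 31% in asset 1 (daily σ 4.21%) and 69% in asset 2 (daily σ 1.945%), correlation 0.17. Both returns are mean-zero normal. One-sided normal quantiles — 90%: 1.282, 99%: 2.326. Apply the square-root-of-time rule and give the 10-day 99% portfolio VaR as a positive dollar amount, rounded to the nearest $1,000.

$2,234,000

σ_p = √(0.31²·4.21² + 0.69²·1.945² + 2·0.17·0.31·0.69·4.21·1.945) = 2.025%.
σ_{10d} = 2.025% × √10 = 6.404%.
VaR = 2.326 × 6.404% = 14.896%; on $15,000,000 that is $2,234,400.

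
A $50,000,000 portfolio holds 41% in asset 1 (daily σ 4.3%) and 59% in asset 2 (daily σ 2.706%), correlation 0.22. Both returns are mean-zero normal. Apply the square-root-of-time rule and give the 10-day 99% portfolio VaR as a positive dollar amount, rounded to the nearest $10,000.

$9,660,000

σ_p = √(0.41²·4.3² + 0.59²·2.706² + 2·0.22·0.41·0.59·4.3·2.706) = 2.626%.
σ_{10d} = 2.626% × √10 = 8.304%.
z(99%) = 2.326.
VaR = 2.326 × 8.304% = 19.315%; on $50,000,000 that is $9,657,500.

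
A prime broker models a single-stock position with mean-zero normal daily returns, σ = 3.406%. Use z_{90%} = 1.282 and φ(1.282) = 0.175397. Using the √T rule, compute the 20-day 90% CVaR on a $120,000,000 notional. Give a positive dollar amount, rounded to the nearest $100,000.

$32,100,000

σ_{20d} = 3.406% × √20 = 15.232%.
ES multiplier = φ(z)/(1−α) = 0.175397/0.1 = 1.754.
ES = 15.232% × 1.754 = 26.717%; on $120,000,000: $32,060,400.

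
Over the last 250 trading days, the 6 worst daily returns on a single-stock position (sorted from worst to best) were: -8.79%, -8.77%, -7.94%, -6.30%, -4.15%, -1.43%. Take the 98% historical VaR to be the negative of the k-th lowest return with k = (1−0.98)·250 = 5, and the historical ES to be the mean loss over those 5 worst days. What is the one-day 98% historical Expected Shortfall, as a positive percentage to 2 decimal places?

The 5 worst returns sum to -35.95%.
ES = −(-35.95%) / 5 = 7.19%.

7.19%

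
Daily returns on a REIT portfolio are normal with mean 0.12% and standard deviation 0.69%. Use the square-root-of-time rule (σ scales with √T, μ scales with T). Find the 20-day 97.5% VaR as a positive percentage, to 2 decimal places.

At 97.5%, z = 1.960.
σ_{20d} = 0.69% × √20 = 3.086%; μ_{20d} = 20 × 0.12% = 2.400%.
VaR = −(2.400%) + 1.960 × 3.086% = 3.649%.

3.65%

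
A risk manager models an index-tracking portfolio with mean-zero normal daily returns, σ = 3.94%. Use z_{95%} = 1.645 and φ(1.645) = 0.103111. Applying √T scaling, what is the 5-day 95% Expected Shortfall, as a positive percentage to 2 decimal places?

σ_{5d} = 3.94% × √5 = 8.810%.
ES multiplier = φ(z)/(1−α) = 0.103111/0.05 = 2.062.
ES = 8.810% × 2.062 = 18.166%.

18.17%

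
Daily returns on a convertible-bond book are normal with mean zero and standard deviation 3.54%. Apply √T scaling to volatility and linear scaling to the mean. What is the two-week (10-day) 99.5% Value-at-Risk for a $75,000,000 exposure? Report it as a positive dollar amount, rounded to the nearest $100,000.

$21,600,000

At 99.5%, z = 2.576.
σ_{10d} = 3.54% × √10 = 11.194%.
VaR = 2.576 × 11.194% = 28.836%.
On $75,000,000: 0.28836 × $75,000,000 = $21,627,000.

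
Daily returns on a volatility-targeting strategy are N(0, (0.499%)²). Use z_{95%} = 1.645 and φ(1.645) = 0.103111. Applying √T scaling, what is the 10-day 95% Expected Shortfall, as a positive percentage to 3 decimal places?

σ_{10d} = 0.499% × √10 = 1.578%.
ES multiplier = φ(z)/(1−α) = 0.103111/0.05 = 2.062.
ES = 1.578% × 2.062 = 3.254%.

3.254%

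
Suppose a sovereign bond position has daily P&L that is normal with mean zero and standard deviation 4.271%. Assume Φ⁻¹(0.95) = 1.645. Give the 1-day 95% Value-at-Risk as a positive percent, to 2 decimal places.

VaR = z·σ = 1.645 × 4.271% = 7.026%.

7.03%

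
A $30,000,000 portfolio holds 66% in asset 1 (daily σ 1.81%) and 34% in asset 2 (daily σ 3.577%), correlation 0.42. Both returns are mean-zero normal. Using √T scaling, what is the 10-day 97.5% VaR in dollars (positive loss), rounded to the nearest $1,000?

$3,777,000

σ_p = √(0.66²·1.81² + 0.34²·3.577² + 2·0.42·0.66·0.34·1.81·3.577) = 2.031%.
σ_{10d} = 2.031% × √10 = 6.423%.
z(97.5%) = 1.960.
VaR = 1.960 × 6.423% = 12.589%; on $30,000,000 that is $3,776,700.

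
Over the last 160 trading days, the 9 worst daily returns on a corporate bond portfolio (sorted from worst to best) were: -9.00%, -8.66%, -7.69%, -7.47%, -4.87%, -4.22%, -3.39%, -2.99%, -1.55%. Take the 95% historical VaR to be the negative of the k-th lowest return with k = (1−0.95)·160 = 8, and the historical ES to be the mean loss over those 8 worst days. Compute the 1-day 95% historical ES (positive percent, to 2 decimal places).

The 8 worst returns sum to -48.29%.
ES = −(-48.29%) / 8 = 6.03625% ≈ 6.04%.

6.04%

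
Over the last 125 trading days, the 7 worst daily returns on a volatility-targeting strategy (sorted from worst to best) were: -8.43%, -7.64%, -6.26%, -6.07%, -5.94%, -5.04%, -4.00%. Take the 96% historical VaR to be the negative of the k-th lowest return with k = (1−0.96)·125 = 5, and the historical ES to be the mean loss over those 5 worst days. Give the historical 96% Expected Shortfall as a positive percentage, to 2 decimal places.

The 5 worst returns sum to -34.34%.
ES = −(-34.34%) / 5 = 6.868% ≈ 6.87%.

6.87%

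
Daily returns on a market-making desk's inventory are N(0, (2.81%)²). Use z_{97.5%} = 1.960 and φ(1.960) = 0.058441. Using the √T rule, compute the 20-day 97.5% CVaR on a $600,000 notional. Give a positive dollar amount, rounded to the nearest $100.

σ_{20d} = 2.81% × √20 = 12.567%.
ES multiplier = φ(z)/(1−α) = 0.058441/0.025 = 2.338.
ES = 12.567% × 2.338 = 29.382%; on $600,000: $176,292.

$176,300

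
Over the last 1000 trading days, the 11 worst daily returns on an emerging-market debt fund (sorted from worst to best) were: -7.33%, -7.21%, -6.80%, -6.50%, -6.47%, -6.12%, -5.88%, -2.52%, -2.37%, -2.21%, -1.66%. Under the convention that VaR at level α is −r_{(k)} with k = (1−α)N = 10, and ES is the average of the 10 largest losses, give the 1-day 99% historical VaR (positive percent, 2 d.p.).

k = 10; the 10th lowest return is -2.21%, so VaR = 2.21%.

2.21%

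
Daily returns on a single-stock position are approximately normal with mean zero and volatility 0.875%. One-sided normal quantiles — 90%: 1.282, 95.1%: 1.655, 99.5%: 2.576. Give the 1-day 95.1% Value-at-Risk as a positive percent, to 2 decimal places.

1.45%

VaR = z·σ = 1.655 × 0.875% = 1.448%.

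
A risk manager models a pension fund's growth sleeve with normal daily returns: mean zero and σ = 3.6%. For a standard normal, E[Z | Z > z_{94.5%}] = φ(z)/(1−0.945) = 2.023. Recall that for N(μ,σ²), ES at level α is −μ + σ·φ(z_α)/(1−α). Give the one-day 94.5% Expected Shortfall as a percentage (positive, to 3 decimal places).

ES = 3.6% × 2.023 = 7.283%.

7.283%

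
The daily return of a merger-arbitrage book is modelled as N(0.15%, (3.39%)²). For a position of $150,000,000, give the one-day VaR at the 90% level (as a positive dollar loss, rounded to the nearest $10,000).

$6,290,000

At 90% one-sided, z = 1.282.
VaR = −μ + z·σ = −(0.15%) + 1.282 × 3.39% = 4.196%.
On $150,000,000: 0.04196 × $150,000,000 = $6,294,000.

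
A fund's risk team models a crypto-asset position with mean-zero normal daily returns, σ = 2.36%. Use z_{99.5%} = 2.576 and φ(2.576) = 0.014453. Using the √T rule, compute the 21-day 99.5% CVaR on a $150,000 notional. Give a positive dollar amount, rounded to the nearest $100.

σ_{21d} = 2.36% × √21 = 10.815%.
ES multiplier = φ(z)/(1−α) = 0.014453/0.005 = 2.891.
ES = 10.815% × 2.891 = 31.266%; on $150,000: $46,899.

$46,900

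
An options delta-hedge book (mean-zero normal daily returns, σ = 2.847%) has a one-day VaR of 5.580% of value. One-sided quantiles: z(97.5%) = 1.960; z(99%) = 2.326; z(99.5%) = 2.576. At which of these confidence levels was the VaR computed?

97.5%

Implied z = VaR/σ = 5.580 / 2.847 = 1.960.
This matches z(97.5%) = 1.960.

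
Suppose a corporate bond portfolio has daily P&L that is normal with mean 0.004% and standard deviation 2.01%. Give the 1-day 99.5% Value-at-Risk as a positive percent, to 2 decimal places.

5.17%

At 99.5% one-sided, z = 2.576.
VaR = −μ + z·σ = −(0.004%) + 2.576 × 2.01% = 5.174%.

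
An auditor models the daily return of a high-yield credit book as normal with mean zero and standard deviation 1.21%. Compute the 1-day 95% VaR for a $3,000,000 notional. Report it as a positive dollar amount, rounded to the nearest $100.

At 95% one-sided, z = 1.645.
VaR = z·σ = 1.645 × 1.21% = 1.990%.
On $3,000,000: 0.01990 × $3,000,000 = $59,700.

$59,700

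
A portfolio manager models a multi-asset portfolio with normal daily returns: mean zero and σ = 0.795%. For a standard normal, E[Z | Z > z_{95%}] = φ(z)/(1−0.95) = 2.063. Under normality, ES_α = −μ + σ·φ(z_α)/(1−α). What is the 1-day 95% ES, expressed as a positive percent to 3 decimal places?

ES = 0.795% × 2.063 = 1.640%.

1.640%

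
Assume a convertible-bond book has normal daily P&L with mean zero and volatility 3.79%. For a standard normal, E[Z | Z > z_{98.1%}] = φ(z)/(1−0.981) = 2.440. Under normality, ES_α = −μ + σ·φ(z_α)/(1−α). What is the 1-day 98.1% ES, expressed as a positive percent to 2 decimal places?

9.25%

ES = 3.79% × 2.440 = 9.248%.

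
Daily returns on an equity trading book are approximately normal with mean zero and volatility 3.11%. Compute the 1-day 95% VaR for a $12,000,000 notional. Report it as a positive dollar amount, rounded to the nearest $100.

$613,900

At 95% one-sided, z = 1.645.
VaR = z·σ = 1.645 × 3.11% = 5.116%.
On $12,000,000: 0.05116 × $12,000,000 = $613,920.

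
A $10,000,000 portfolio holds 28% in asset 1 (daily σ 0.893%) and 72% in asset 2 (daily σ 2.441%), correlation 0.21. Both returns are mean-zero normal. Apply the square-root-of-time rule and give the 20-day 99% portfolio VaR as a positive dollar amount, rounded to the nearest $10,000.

$1,900,000

σ_p = √(0.28²·0.893² + 0.72²·2.441² + 2·0.21·0.28·0.72·0.893·2.441) = 1.826%.
σ_{20d} = 1.826% × √20 = 8.166%.
z(99%) = 2.326.
VaR = 2.326 × 8.166% = 18.994%; on $10,000,000 that is $1,899,400.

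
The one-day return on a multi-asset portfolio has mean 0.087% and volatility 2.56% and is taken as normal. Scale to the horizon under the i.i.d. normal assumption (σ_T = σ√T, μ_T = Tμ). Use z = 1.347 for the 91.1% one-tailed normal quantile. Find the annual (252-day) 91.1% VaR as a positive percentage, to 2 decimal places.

σ_{252d} = 2.56% × √252 = 40.639%; μ_{252d} = 252 × 0.087% = 21.924%.
VaR = −(21.924%) + 1.347 × 40.639% = 32.817%.

32.82%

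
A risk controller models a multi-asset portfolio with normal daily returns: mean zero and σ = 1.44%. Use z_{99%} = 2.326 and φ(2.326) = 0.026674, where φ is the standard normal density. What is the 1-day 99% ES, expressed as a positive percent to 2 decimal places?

3.84%

Tail multiplier: φ(z)/(1−α) = 0.026674 / 0.01 = 2.667.
ES = 1.44% × 2.667 = 3.840%.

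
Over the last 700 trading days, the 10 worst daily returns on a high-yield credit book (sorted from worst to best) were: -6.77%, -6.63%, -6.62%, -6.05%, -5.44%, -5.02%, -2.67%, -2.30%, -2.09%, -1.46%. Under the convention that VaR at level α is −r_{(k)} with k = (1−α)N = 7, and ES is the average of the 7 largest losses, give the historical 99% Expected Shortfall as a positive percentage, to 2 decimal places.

The 7 worst returns sum to -39.20%.
ES = −(-39.20%) / 7 = 5.6% ≈ 5.60%.

5.60%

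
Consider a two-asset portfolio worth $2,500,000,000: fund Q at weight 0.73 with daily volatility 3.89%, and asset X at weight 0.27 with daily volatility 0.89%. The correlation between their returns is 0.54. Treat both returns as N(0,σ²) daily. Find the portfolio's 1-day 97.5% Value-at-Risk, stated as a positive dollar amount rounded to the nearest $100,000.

σ_p² = 0.73²·3.89² + 0.27²·0.89² + 2·0.54·0.73·0.27·3.89·0.89 = 8.8586 (%²).
σ_p = √8.8586 = 2.976%.
At 97.5%, z = 1.960.
VaR = 1.960 × 2.976% = 5.833%; on $2,500,000,000 that is $145,825,000.

$145,800,000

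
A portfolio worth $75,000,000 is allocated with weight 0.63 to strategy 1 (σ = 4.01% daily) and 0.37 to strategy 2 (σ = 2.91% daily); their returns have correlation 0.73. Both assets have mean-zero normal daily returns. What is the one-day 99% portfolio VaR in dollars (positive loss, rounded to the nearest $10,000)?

$5,920,000

σ_p² = 0.63²·4.01² + 0.37²·2.91² + 2·0.73·0.63·0.37·4.01·2.91 = 11.5128 (%²).
σ_p = √11.5128 = 3.393%.
At 99%, z = 2.326.
VaR = 2.326 × 3.393% = 7.892%; on $75,000,000 that is $5,919,000.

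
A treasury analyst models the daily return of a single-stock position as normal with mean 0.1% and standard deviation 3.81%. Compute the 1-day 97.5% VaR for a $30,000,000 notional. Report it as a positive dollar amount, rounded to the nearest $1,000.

$2,210,000

At 97.5% one-sided, z = 1.960.
VaR = −μ + z·σ = −(0.1%) + 1.960 × 3.81% = 7.368%.
On $30,000,000: 0.07368 × $30,000,000 = $2,210,400.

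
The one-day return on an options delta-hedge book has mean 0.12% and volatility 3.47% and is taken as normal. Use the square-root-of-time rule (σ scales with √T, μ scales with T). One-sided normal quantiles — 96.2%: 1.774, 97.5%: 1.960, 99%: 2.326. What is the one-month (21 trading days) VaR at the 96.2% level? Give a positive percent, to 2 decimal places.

25.69%

σ_{21d} = 3.47% × √21 = 15.902%; μ_{21d} = 21 × 0.12% = 2.520%.
VaR = −(2.520%) + 1.774 × 15.902% = 25.690%.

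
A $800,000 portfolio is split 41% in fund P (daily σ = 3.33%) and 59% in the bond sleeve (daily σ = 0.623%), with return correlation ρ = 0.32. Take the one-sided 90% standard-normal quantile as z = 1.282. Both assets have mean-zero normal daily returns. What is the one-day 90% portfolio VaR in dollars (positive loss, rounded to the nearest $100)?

σ_p² = 0.41²·3.33² + 0.59²·0.623² + 2·0.32·0.41·0.59·3.33·0.623 = 2.3203 (%²).
σ_p = √2.3203 = 1.523%.
VaR = 1.282 × 1.523% = 1.952%; on $800,000 that is $15,616.

$15,600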